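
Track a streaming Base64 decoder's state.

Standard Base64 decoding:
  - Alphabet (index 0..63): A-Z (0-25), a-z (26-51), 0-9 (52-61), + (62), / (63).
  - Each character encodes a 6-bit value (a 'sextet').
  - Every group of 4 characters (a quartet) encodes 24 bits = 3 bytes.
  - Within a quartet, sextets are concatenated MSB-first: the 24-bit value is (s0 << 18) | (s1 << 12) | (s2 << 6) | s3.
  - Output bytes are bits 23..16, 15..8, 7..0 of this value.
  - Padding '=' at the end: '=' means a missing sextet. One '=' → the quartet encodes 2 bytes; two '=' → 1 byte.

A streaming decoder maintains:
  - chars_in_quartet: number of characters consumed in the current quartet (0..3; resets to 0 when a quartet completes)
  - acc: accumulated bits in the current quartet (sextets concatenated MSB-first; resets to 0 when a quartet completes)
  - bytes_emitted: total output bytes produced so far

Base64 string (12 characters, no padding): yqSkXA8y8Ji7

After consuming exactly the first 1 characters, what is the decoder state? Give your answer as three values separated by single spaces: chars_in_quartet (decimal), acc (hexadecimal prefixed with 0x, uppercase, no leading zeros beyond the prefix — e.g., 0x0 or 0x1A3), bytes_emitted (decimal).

After char 0 ('y'=50): chars_in_quartet=1 acc=0x32 bytes_emitted=0

Answer: 1 0x32 0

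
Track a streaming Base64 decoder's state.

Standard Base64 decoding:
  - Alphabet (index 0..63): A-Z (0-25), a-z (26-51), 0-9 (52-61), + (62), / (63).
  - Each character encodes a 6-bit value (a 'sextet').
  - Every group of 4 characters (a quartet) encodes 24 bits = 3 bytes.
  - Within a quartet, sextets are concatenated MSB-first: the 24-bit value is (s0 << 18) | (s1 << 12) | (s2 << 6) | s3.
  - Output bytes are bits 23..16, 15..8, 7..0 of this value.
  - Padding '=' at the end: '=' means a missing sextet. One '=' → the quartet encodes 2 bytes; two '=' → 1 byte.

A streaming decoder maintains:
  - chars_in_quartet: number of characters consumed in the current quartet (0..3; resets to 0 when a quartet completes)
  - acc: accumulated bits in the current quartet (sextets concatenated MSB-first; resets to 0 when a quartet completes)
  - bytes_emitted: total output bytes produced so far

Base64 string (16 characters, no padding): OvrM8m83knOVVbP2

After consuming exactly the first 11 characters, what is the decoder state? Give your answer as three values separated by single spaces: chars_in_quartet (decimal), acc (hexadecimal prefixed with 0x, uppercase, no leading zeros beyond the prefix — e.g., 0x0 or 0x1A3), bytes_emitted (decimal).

After char 0 ('O'=14): chars_in_quartet=1 acc=0xE bytes_emitted=0
After char 1 ('v'=47): chars_in_quartet=2 acc=0x3AF bytes_emitted=0
After char 2 ('r'=43): chars_in_quartet=3 acc=0xEBEB bytes_emitted=0
After char 3 ('M'=12): chars_in_quartet=4 acc=0x3AFACC -> emit 3A FA CC, reset; bytes_emitted=3
After char 4 ('8'=60): chars_in_quartet=1 acc=0x3C bytes_emitted=3
After char 5 ('m'=38): chars_in_quartet=2 acc=0xF26 bytes_emitted=3
After char 6 ('8'=60): chars_in_quartet=3 acc=0x3C9BC bytes_emitted=3
After char 7 ('3'=55): chars_in_quartet=4 acc=0xF26F37 -> emit F2 6F 37, reset; bytes_emitted=6
After char 8 ('k'=36): chars_in_quartet=1 acc=0x24 bytes_emitted=6
After char 9 ('n'=39): chars_in_quartet=2 acc=0x927 bytes_emitted=6
After char 10 ('O'=14): chars_in_quartet=3 acc=0x249CE bytes_emitted=6

Answer: 3 0x249CE 6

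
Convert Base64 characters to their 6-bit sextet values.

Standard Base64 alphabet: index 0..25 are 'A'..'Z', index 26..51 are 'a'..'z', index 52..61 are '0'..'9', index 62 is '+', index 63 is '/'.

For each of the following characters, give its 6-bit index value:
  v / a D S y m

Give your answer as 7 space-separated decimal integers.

Answer: 47 63 26 3 18 50 38

Derivation:
'v': a..z range, 26 + ord('v') − ord('a') = 47
'/': index 63
'a': a..z range, 26 + ord('a') − ord('a') = 26
'D': A..Z range, ord('D') − ord('A') = 3
'S': A..Z range, ord('S') − ord('A') = 18
'y': a..z range, 26 + ord('y') − ord('a') = 50
'm': a..z range, 26 + ord('m') − ord('a') = 38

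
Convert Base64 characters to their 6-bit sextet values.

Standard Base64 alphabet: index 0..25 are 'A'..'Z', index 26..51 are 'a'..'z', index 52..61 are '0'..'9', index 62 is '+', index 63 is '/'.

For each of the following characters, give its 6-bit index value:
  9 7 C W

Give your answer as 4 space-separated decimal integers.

Answer: 61 59 2 22

Derivation:
'9': 0..9 range, 52 + ord('9') − ord('0') = 61
'7': 0..9 range, 52 + ord('7') − ord('0') = 59
'C': A..Z range, ord('C') − ord('A') = 2
'W': A..Z range, ord('W') − ord('A') = 22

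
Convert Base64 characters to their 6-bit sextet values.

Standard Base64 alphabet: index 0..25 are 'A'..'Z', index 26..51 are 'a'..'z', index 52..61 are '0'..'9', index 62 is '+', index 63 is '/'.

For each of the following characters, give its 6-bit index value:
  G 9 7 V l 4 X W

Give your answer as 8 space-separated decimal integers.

'G': A..Z range, ord('G') − ord('A') = 6
'9': 0..9 range, 52 + ord('9') − ord('0') = 61
'7': 0..9 range, 52 + ord('7') − ord('0') = 59
'V': A..Z range, ord('V') − ord('A') = 21
'l': a..z range, 26 + ord('l') − ord('a') = 37
'4': 0..9 range, 52 + ord('4') − ord('0') = 56
'X': A..Z range, ord('X') − ord('A') = 23
'W': A..Z range, ord('W') − ord('A') = 22

Answer: 6 61 59 21 37 56 23 22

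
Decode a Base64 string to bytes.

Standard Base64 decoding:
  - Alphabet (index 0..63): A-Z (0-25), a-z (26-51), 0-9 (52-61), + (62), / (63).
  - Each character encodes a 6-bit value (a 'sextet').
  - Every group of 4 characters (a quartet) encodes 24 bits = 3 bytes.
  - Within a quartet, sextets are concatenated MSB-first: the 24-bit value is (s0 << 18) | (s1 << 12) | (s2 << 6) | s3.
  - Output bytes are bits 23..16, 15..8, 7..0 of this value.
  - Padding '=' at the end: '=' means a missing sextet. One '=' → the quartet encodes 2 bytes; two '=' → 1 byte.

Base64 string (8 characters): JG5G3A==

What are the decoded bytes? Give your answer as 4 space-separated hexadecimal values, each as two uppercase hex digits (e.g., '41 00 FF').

Answer: 24 6E 46 DC

Derivation:
After char 0 ('J'=9): chars_in_quartet=1 acc=0x9 bytes_emitted=0
After char 1 ('G'=6): chars_in_quartet=2 acc=0x246 bytes_emitted=0
After char 2 ('5'=57): chars_in_quartet=3 acc=0x91B9 bytes_emitted=0
After char 3 ('G'=6): chars_in_quartet=4 acc=0x246E46 -> emit 24 6E 46, reset; bytes_emitted=3
After char 4 ('3'=55): chars_in_quartet=1 acc=0x37 bytes_emitted=3
After char 5 ('A'=0): chars_in_quartet=2 acc=0xDC0 bytes_emitted=3
Padding '==': partial quartet acc=0xDC0 -> emit DC; bytes_emitted=4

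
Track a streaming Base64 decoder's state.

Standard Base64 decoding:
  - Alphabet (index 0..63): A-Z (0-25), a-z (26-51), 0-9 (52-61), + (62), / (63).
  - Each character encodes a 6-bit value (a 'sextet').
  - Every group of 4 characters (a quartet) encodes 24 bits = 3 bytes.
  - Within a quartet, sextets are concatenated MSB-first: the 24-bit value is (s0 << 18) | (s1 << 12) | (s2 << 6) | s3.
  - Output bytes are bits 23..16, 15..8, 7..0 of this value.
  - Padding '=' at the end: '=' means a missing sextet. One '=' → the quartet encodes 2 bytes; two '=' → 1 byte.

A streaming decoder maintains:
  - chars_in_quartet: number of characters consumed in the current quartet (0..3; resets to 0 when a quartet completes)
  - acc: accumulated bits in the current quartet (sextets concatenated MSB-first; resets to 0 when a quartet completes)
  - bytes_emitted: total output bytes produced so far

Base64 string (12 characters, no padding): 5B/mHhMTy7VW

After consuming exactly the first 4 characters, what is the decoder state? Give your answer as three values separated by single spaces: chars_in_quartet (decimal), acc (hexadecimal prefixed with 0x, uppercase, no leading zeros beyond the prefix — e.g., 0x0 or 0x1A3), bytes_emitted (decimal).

Answer: 0 0x0 3

Derivation:
After char 0 ('5'=57): chars_in_quartet=1 acc=0x39 bytes_emitted=0
After char 1 ('B'=1): chars_in_quartet=2 acc=0xE41 bytes_emitted=0
After char 2 ('/'=63): chars_in_quartet=3 acc=0x3907F bytes_emitted=0
After char 3 ('m'=38): chars_in_quartet=4 acc=0xE41FE6 -> emit E4 1F E6, reset; bytes_emitted=3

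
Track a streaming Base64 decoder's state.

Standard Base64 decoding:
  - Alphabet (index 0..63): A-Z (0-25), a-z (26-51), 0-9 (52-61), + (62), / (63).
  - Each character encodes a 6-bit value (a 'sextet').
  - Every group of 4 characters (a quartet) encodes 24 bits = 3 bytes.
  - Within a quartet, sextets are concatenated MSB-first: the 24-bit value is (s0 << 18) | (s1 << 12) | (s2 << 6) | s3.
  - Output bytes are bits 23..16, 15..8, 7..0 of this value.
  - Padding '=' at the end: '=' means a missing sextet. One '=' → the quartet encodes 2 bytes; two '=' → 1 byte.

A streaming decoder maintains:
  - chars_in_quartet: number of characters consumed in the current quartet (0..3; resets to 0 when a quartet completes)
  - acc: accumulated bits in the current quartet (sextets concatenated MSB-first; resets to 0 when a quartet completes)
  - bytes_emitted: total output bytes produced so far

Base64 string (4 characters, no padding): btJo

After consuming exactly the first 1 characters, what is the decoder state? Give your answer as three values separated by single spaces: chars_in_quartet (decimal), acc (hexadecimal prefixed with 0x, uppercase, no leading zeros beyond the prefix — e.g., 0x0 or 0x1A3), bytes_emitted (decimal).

Answer: 1 0x1B 0

Derivation:
After char 0 ('b'=27): chars_in_quartet=1 acc=0x1B bytes_emitted=0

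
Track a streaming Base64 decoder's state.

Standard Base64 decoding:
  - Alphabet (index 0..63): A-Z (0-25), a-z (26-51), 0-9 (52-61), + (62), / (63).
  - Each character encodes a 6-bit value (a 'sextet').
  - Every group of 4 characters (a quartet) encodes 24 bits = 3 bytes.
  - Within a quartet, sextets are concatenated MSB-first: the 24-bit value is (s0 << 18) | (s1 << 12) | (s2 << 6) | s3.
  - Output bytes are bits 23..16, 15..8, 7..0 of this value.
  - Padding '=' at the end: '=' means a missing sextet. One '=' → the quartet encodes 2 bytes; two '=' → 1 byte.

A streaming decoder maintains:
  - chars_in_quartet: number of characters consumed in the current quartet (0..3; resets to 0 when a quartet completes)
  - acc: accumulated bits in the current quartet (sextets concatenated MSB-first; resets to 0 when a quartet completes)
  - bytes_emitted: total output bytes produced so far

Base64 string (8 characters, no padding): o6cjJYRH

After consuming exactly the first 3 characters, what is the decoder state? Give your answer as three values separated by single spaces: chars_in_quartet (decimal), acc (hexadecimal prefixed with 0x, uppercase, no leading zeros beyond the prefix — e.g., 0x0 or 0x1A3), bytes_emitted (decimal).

After char 0 ('o'=40): chars_in_quartet=1 acc=0x28 bytes_emitted=0
After char 1 ('6'=58): chars_in_quartet=2 acc=0xA3A bytes_emitted=0
After char 2 ('c'=28): chars_in_quartet=3 acc=0x28E9C bytes_emitted=0

Answer: 3 0x28E9C 0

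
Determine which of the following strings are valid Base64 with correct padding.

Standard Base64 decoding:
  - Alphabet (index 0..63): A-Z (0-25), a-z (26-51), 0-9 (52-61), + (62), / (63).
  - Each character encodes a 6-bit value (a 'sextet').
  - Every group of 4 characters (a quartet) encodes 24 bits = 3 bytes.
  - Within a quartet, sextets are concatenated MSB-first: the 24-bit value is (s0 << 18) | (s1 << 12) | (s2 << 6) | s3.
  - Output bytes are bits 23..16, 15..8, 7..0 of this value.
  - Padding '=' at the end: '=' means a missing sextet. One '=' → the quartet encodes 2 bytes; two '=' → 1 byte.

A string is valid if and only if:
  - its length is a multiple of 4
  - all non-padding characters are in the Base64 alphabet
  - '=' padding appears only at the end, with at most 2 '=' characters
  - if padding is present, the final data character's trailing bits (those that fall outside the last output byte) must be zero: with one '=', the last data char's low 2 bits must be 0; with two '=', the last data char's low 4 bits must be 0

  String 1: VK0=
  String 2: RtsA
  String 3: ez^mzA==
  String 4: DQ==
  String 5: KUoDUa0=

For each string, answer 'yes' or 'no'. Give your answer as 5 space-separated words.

String 1: 'VK0=' → valid
String 2: 'RtsA' → valid
String 3: 'ez^mzA==' → invalid (bad char(s): ['^'])
String 4: 'DQ==' → valid
String 5: 'KUoDUa0=' → valid

Answer: yes yes no yes yes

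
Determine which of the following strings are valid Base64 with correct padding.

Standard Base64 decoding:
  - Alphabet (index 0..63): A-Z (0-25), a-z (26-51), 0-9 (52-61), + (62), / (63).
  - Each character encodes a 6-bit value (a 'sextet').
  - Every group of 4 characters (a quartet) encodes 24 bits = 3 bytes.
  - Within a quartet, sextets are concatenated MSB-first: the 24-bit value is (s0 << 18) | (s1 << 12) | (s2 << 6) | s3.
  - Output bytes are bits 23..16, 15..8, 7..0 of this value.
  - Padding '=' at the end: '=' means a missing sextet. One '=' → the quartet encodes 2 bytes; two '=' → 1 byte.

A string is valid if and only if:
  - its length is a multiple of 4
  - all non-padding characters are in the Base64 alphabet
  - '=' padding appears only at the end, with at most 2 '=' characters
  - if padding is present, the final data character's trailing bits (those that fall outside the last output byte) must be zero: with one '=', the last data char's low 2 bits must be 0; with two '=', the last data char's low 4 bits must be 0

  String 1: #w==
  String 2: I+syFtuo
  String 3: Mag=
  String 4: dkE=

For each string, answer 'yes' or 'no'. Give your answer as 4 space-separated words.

Answer: no yes yes yes

Derivation:
String 1: '#w==' → invalid (bad char(s): ['#'])
String 2: 'I+syFtuo' → valid
String 3: 'Mag=' → valid
String 4: 'dkE=' → valid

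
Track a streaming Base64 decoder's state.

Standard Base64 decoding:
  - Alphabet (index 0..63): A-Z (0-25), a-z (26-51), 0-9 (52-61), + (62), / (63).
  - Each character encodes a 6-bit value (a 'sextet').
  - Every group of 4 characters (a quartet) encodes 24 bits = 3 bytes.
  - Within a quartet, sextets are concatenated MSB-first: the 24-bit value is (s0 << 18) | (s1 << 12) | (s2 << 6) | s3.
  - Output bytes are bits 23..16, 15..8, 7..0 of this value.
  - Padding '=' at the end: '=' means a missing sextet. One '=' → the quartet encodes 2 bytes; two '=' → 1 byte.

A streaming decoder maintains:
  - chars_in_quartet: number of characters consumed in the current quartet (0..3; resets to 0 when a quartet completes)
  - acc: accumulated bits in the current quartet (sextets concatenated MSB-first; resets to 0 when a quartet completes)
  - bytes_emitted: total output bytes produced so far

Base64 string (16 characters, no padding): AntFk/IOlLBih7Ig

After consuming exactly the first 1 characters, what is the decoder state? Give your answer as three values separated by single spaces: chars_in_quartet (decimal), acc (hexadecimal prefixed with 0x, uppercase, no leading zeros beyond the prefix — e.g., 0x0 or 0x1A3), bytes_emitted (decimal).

After char 0 ('A'=0): chars_in_quartet=1 acc=0x0 bytes_emitted=0

Answer: 1 0x0 0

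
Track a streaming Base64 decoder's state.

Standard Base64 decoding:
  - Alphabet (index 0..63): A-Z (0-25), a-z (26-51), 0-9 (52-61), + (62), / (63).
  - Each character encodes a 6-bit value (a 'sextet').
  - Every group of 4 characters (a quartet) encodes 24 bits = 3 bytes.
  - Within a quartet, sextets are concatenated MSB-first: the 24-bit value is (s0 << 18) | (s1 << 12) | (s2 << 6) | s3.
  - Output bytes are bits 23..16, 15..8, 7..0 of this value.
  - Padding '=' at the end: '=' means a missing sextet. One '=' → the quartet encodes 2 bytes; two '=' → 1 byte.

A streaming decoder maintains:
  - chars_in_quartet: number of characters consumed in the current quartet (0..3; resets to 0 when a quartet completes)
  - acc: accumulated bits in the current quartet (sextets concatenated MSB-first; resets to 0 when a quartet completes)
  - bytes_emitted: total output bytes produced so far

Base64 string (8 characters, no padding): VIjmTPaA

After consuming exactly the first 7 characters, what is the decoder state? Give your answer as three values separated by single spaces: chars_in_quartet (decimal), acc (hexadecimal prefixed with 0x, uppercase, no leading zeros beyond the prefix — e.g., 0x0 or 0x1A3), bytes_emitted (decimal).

Answer: 3 0x133DA 3

Derivation:
After char 0 ('V'=21): chars_in_quartet=1 acc=0x15 bytes_emitted=0
After char 1 ('I'=8): chars_in_quartet=2 acc=0x548 bytes_emitted=0
After char 2 ('j'=35): chars_in_quartet=3 acc=0x15223 bytes_emitted=0
After char 3 ('m'=38): chars_in_quartet=4 acc=0x5488E6 -> emit 54 88 E6, reset; bytes_emitted=3
After char 4 ('T'=19): chars_in_quartet=1 acc=0x13 bytes_emitted=3
After char 5 ('P'=15): chars_in_quartet=2 acc=0x4CF bytes_emitted=3
After char 6 ('a'=26): chars_in_quartet=3 acc=0x133DA bytes_emitted=3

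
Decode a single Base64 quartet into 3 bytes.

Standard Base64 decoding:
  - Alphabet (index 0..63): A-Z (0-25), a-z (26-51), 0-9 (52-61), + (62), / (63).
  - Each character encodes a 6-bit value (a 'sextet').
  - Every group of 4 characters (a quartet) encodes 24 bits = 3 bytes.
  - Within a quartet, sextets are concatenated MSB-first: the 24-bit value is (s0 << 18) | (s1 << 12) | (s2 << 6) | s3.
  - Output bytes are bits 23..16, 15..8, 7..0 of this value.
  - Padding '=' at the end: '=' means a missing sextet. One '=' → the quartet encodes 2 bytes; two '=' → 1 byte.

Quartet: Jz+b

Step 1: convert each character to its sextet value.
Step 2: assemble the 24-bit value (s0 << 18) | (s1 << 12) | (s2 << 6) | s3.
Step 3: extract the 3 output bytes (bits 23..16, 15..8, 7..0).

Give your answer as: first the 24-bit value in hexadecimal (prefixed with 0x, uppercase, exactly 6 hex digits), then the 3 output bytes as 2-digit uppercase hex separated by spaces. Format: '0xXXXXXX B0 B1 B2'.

Sextets: J=9, z=51, +=62, b=27
24-bit: (9<<18) | (51<<12) | (62<<6) | 27
      = 0x240000 | 0x033000 | 0x000F80 | 0x00001B
      = 0x273F9B
Bytes: (v>>16)&0xFF=27, (v>>8)&0xFF=3F, v&0xFF=9B

Answer: 0x273F9B 27 3F 9B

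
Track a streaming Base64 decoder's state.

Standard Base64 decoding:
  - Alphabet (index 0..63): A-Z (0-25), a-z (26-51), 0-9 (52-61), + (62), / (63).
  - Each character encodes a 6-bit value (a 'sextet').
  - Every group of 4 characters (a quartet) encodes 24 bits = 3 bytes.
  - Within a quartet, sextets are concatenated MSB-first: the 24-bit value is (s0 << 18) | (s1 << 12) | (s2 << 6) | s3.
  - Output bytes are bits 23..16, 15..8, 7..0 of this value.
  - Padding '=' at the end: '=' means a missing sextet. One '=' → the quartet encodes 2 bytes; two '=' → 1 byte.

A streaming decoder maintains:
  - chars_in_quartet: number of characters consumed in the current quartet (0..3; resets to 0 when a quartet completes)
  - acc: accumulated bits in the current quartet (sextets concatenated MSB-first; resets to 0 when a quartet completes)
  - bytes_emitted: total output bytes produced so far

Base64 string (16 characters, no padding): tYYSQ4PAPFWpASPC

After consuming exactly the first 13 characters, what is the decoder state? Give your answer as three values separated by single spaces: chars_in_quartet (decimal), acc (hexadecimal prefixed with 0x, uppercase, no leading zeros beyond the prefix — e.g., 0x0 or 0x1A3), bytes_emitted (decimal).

After char 0 ('t'=45): chars_in_quartet=1 acc=0x2D bytes_emitted=0
After char 1 ('Y'=24): chars_in_quartet=2 acc=0xB58 bytes_emitted=0
After char 2 ('Y'=24): chars_in_quartet=3 acc=0x2D618 bytes_emitted=0
After char 3 ('S'=18): chars_in_quartet=4 acc=0xB58612 -> emit B5 86 12, reset; bytes_emitted=3
After char 4 ('Q'=16): chars_in_quartet=1 acc=0x10 bytes_emitted=3
After char 5 ('4'=56): chars_in_quartet=2 acc=0x438 bytes_emitted=3
After char 6 ('P'=15): chars_in_quartet=3 acc=0x10E0F bytes_emitted=3
After char 7 ('A'=0): chars_in_quartet=4 acc=0x4383C0 -> emit 43 83 C0, reset; bytes_emitted=6
After char 8 ('P'=15): chars_in_quartet=1 acc=0xF bytes_emitted=6
After char 9 ('F'=5): chars_in_quartet=2 acc=0x3C5 bytes_emitted=6
After char 10 ('W'=22): chars_in_quartet=3 acc=0xF156 bytes_emitted=6
After char 11 ('p'=41): chars_in_quartet=4 acc=0x3C55A9 -> emit 3C 55 A9, reset; bytes_emitted=9
After char 12 ('A'=0): chars_in_quartet=1 acc=0x0 bytes_emitted=9

Answer: 1 0x0 9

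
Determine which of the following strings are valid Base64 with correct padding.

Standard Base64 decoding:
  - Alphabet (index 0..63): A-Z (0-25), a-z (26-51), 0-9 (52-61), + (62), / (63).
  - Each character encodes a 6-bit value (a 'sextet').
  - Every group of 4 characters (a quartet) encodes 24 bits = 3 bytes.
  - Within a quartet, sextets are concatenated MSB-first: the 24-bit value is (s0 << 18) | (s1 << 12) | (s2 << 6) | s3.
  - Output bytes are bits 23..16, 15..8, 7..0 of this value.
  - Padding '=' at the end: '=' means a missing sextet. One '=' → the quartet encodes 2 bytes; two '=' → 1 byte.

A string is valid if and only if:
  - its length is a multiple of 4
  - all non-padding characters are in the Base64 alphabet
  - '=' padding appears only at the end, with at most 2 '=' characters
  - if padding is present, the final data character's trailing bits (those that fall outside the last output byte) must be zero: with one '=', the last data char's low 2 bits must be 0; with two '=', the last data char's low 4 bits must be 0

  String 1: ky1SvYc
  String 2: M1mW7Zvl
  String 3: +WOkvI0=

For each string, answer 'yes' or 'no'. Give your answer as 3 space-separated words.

String 1: 'ky1SvYc' → invalid (len=7 not mult of 4)
String 2: 'M1mW7Zvl' → valid
String 3: '+WOkvI0=' → valid

Answer: no yes yes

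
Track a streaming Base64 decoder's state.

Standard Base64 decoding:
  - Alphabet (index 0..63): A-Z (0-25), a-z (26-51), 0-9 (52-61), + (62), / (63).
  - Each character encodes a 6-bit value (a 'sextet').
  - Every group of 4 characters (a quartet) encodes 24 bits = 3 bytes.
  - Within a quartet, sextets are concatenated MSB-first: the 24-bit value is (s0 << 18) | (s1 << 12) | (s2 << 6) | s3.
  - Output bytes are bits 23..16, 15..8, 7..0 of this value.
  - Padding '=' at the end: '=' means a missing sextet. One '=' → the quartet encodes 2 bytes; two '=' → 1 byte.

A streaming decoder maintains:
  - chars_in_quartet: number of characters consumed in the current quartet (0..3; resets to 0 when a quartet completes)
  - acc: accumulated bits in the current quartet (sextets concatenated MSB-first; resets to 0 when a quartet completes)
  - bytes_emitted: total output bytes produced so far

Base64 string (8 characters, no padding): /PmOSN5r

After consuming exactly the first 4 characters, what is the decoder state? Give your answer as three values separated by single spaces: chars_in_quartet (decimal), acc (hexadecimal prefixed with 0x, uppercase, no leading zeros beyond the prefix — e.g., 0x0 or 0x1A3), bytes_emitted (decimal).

After char 0 ('/'=63): chars_in_quartet=1 acc=0x3F bytes_emitted=0
After char 1 ('P'=15): chars_in_quartet=2 acc=0xFCF bytes_emitted=0
After char 2 ('m'=38): chars_in_quartet=3 acc=0x3F3E6 bytes_emitted=0
After char 3 ('O'=14): chars_in_quartet=4 acc=0xFCF98E -> emit FC F9 8E, reset; bytes_emitted=3

Answer: 0 0x0 3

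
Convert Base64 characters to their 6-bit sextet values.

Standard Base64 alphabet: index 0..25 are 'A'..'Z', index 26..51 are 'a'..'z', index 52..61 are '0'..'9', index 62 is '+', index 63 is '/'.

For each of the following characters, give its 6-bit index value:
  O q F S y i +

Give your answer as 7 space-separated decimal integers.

Answer: 14 42 5 18 50 34 62

Derivation:
'O': A..Z range, ord('O') − ord('A') = 14
'q': a..z range, 26 + ord('q') − ord('a') = 42
'F': A..Z range, ord('F') − ord('A') = 5
'S': A..Z range, ord('S') − ord('A') = 18
'y': a..z range, 26 + ord('y') − ord('a') = 50
'i': a..z range, 26 + ord('i') − ord('a') = 34
'+': index 62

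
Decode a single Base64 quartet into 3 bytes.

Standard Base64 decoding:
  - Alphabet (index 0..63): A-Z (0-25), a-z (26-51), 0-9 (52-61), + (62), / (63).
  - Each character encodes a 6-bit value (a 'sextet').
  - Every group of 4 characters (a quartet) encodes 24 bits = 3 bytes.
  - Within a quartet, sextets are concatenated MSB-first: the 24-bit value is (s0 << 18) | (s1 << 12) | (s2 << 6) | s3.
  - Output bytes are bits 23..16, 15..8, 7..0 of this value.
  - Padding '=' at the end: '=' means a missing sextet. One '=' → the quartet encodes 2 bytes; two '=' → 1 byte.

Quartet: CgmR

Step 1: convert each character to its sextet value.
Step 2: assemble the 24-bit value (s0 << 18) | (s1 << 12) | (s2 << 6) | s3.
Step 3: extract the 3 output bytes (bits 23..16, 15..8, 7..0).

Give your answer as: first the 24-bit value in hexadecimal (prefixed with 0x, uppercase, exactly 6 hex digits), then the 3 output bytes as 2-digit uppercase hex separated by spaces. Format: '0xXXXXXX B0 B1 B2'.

Sextets: C=2, g=32, m=38, R=17
24-bit: (2<<18) | (32<<12) | (38<<6) | 17
      = 0x080000 | 0x020000 | 0x000980 | 0x000011
      = 0x0A0991
Bytes: (v>>16)&0xFF=0A, (v>>8)&0xFF=09, v&0xFF=91

Answer: 0x0A0991 0A 09 91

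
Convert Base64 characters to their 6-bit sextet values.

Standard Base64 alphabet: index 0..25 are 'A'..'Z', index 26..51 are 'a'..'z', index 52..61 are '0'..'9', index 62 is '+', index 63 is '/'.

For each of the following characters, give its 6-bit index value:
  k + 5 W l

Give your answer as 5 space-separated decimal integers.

Answer: 36 62 57 22 37

Derivation:
'k': a..z range, 26 + ord('k') − ord('a') = 36
'+': index 62
'5': 0..9 range, 52 + ord('5') − ord('0') = 57
'W': A..Z range, ord('W') − ord('A') = 22
'l': a..z range, 26 + ord('l') − ord('a') = 37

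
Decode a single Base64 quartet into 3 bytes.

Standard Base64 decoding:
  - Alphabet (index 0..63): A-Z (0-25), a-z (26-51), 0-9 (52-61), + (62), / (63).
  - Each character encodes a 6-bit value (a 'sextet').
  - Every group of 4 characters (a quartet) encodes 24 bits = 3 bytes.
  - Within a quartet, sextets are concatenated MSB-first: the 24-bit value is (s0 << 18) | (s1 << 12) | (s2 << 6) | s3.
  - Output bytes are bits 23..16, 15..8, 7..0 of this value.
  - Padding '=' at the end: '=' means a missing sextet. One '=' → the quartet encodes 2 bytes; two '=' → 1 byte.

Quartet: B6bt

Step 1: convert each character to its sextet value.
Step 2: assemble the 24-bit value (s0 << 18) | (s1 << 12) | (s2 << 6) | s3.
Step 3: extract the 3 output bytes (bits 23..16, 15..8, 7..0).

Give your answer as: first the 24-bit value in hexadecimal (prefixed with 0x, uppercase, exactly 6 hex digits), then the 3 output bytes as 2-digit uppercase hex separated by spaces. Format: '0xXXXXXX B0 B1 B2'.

Sextets: B=1, 6=58, b=27, t=45
24-bit: (1<<18) | (58<<12) | (27<<6) | 45
      = 0x040000 | 0x03A000 | 0x0006C0 | 0x00002D
      = 0x07A6ED
Bytes: (v>>16)&0xFF=07, (v>>8)&0xFF=A6, v&0xFF=ED

Answer: 0x07A6ED 07 A6 ED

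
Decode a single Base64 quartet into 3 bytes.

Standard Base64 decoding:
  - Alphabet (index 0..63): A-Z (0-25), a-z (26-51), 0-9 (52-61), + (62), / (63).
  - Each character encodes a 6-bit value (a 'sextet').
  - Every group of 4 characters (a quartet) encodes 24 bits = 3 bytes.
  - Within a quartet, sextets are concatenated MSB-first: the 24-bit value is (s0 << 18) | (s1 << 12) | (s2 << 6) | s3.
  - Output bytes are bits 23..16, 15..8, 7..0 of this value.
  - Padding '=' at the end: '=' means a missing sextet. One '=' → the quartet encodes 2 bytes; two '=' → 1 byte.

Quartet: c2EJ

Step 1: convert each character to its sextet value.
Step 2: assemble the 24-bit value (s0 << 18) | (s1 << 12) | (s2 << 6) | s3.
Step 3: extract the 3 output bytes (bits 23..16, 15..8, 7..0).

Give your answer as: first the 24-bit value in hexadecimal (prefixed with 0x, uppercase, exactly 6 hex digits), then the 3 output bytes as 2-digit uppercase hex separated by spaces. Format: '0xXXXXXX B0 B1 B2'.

Sextets: c=28, 2=54, E=4, J=9
24-bit: (28<<18) | (54<<12) | (4<<6) | 9
      = 0x700000 | 0x036000 | 0x000100 | 0x000009
      = 0x736109
Bytes: (v>>16)&0xFF=73, (v>>8)&0xFF=61, v&0xFF=09

Answer: 0x736109 73 61 09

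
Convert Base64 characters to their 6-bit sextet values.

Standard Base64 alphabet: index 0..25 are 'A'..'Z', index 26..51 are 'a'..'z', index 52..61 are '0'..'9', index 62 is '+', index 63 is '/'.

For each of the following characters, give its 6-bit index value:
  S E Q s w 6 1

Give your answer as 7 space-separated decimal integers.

Answer: 18 4 16 44 48 58 53

Derivation:
'S': A..Z range, ord('S') − ord('A') = 18
'E': A..Z range, ord('E') − ord('A') = 4
'Q': A..Z range, ord('Q') − ord('A') = 16
's': a..z range, 26 + ord('s') − ord('a') = 44
'w': a..z range, 26 + ord('w') − ord('a') = 48
'6': 0..9 range, 52 + ord('6') − ord('0') = 58
'1': 0..9 range, 52 + ord('1') − ord('0') = 53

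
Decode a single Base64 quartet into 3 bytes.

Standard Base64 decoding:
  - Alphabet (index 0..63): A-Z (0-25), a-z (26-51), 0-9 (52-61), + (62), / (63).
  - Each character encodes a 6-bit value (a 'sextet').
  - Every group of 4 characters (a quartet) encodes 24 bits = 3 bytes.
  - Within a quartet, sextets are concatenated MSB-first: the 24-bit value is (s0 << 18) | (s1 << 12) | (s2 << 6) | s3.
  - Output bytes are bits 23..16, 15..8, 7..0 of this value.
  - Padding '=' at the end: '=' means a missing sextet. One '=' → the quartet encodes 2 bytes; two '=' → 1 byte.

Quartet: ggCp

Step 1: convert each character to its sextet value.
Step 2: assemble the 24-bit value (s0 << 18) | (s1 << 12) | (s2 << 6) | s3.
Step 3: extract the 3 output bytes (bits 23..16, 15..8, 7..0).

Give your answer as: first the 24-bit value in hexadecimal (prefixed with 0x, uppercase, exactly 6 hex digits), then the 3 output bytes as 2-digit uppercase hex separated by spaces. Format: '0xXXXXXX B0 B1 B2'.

Answer: 0x8200A9 82 00 A9

Derivation:
Sextets: g=32, g=32, C=2, p=41
24-bit: (32<<18) | (32<<12) | (2<<6) | 41
      = 0x800000 | 0x020000 | 0x000080 | 0x000029
      = 0x8200A9
Bytes: (v>>16)&0xFF=82, (v>>8)&0xFF=00, v&0xFF=A9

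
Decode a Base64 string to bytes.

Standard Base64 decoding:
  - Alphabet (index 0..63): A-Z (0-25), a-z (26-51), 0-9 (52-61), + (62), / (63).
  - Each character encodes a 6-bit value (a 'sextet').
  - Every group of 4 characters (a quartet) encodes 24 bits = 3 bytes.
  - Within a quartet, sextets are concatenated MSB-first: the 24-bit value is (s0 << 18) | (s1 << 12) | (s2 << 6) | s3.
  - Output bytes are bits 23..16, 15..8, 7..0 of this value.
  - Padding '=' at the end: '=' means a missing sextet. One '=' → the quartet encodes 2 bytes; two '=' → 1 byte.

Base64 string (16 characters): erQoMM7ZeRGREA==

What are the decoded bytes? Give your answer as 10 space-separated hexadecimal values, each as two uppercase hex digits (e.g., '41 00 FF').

After char 0 ('e'=30): chars_in_quartet=1 acc=0x1E bytes_emitted=0
After char 1 ('r'=43): chars_in_quartet=2 acc=0x7AB bytes_emitted=0
After char 2 ('Q'=16): chars_in_quartet=3 acc=0x1EAD0 bytes_emitted=0
After char 3 ('o'=40): chars_in_quartet=4 acc=0x7AB428 -> emit 7A B4 28, reset; bytes_emitted=3
After char 4 ('M'=12): chars_in_quartet=1 acc=0xC bytes_emitted=3
After char 5 ('M'=12): chars_in_quartet=2 acc=0x30C bytes_emitted=3
After char 6 ('7'=59): chars_in_quartet=3 acc=0xC33B bytes_emitted=3
After char 7 ('Z'=25): chars_in_quartet=4 acc=0x30CED9 -> emit 30 CE D9, reset; bytes_emitted=6
After char 8 ('e'=30): chars_in_quartet=1 acc=0x1E bytes_emitted=6
After char 9 ('R'=17): chars_in_quartet=2 acc=0x791 bytes_emitted=6
After char 10 ('G'=6): chars_in_quartet=3 acc=0x1E446 bytes_emitted=6
After char 11 ('R'=17): chars_in_quartet=4 acc=0x791191 -> emit 79 11 91, reset; bytes_emitted=9
After char 12 ('E'=4): chars_in_quartet=1 acc=0x4 bytes_emitted=9
After char 13 ('A'=0): chars_in_quartet=2 acc=0x100 bytes_emitted=9
Padding '==': partial quartet acc=0x100 -> emit 10; bytes_emitted=10

Answer: 7A B4 28 30 CE D9 79 11 91 10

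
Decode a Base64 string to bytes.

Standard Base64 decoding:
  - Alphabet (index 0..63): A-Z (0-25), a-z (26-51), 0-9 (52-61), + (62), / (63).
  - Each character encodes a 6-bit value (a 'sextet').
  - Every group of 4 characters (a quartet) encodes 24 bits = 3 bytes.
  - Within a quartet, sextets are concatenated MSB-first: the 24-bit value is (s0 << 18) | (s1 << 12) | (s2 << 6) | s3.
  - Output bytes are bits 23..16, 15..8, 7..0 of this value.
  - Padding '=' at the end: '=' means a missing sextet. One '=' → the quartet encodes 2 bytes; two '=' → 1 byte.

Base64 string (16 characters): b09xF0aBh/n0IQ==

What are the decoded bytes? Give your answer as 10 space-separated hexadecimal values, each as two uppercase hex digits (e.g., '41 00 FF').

After char 0 ('b'=27): chars_in_quartet=1 acc=0x1B bytes_emitted=0
After char 1 ('0'=52): chars_in_quartet=2 acc=0x6F4 bytes_emitted=0
After char 2 ('9'=61): chars_in_quartet=3 acc=0x1BD3D bytes_emitted=0
After char 3 ('x'=49): chars_in_quartet=4 acc=0x6F4F71 -> emit 6F 4F 71, reset; bytes_emitted=3
After char 4 ('F'=5): chars_in_quartet=1 acc=0x5 bytes_emitted=3
After char 5 ('0'=52): chars_in_quartet=2 acc=0x174 bytes_emitted=3
After char 6 ('a'=26): chars_in_quartet=3 acc=0x5D1A bytes_emitted=3
After char 7 ('B'=1): chars_in_quartet=4 acc=0x174681 -> emit 17 46 81, reset; bytes_emitted=6
After char 8 ('h'=33): chars_in_quartet=1 acc=0x21 bytes_emitted=6
After char 9 ('/'=63): chars_in_quartet=2 acc=0x87F bytes_emitted=6
After char 10 ('n'=39): chars_in_quartet=3 acc=0x21FE7 bytes_emitted=6
After char 11 ('0'=52): chars_in_quartet=4 acc=0x87F9F4 -> emit 87 F9 F4, reset; bytes_emitted=9
After char 12 ('I'=8): chars_in_quartet=1 acc=0x8 bytes_emitted=9
After char 13 ('Q'=16): chars_in_quartet=2 acc=0x210 bytes_emitted=9
Padding '==': partial quartet acc=0x210 -> emit 21; bytes_emitted=10

Answer: 6F 4F 71 17 46 81 87 F9 F4 21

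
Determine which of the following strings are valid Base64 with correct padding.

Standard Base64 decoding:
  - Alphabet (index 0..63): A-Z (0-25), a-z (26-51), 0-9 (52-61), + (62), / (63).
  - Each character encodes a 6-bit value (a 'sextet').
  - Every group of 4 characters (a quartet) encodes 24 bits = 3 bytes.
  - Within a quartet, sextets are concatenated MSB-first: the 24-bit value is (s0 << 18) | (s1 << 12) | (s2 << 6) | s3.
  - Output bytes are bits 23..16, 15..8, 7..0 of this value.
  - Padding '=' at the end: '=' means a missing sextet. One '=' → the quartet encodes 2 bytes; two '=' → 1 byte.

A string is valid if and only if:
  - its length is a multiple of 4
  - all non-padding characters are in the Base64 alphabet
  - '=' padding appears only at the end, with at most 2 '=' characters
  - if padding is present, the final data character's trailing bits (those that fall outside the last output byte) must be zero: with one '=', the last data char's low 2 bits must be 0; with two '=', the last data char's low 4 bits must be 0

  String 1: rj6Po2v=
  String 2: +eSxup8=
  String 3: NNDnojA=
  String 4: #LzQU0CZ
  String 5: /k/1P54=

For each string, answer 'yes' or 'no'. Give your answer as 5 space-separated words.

Answer: no yes yes no yes

Derivation:
String 1: 'rj6Po2v=' → invalid (bad trailing bits)
String 2: '+eSxup8=' → valid
String 3: 'NNDnojA=' → valid
String 4: '#LzQU0CZ' → invalid (bad char(s): ['#'])
String 5: '/k/1P54=' → valid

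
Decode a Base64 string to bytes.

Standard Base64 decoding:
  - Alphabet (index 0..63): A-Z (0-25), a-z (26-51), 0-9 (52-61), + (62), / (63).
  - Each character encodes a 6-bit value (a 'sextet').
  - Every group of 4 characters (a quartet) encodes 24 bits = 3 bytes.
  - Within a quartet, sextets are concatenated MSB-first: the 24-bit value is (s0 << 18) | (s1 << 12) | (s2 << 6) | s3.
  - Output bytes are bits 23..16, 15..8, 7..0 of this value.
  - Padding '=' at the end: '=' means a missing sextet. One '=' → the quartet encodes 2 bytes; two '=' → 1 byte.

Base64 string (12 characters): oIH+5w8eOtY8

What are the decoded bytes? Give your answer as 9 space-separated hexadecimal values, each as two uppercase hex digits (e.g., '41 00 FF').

After char 0 ('o'=40): chars_in_quartet=1 acc=0x28 bytes_emitted=0
After char 1 ('I'=8): chars_in_quartet=2 acc=0xA08 bytes_emitted=0
After char 2 ('H'=7): chars_in_quartet=3 acc=0x28207 bytes_emitted=0
After char 3 ('+'=62): chars_in_quartet=4 acc=0xA081FE -> emit A0 81 FE, reset; bytes_emitted=3
After char 4 ('5'=57): chars_in_quartet=1 acc=0x39 bytes_emitted=3
After char 5 ('w'=48): chars_in_quartet=2 acc=0xE70 bytes_emitted=3
After char 6 ('8'=60): chars_in_quartet=3 acc=0x39C3C bytes_emitted=3
After char 7 ('e'=30): chars_in_quartet=4 acc=0xE70F1E -> emit E7 0F 1E, reset; bytes_emitted=6
After char 8 ('O'=14): chars_in_quartet=1 acc=0xE bytes_emitted=6
After char 9 ('t'=45): chars_in_quartet=2 acc=0x3AD bytes_emitted=6
After char 10 ('Y'=24): chars_in_quartet=3 acc=0xEB58 bytes_emitted=6
After char 11 ('8'=60): chars_in_quartet=4 acc=0x3AD63C -> emit 3A D6 3C, reset; bytes_emitted=9

Answer: A0 81 FE E7 0F 1E 3A D6 3C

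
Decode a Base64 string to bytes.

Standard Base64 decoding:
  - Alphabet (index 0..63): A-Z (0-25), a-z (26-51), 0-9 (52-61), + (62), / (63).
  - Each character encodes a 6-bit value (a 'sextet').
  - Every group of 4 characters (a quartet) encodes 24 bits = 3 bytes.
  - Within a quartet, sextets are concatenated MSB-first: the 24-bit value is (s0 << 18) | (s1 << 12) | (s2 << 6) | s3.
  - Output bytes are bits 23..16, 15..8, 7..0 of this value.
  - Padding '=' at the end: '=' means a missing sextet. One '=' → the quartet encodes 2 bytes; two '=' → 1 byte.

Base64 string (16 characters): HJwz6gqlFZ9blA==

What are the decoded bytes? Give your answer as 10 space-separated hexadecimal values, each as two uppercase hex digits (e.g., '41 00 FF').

Answer: 1C 9C 33 EA 0A A5 15 9F 5B 94

Derivation:
After char 0 ('H'=7): chars_in_quartet=1 acc=0x7 bytes_emitted=0
After char 1 ('J'=9): chars_in_quartet=2 acc=0x1C9 bytes_emitted=0
After char 2 ('w'=48): chars_in_quartet=3 acc=0x7270 bytes_emitted=0
After char 3 ('z'=51): chars_in_quartet=4 acc=0x1C9C33 -> emit 1C 9C 33, reset; bytes_emitted=3
After char 4 ('6'=58): chars_in_quartet=1 acc=0x3A bytes_emitted=3
After char 5 ('g'=32): chars_in_quartet=2 acc=0xEA0 bytes_emitted=3
After char 6 ('q'=42): chars_in_quartet=3 acc=0x3A82A bytes_emitted=3
After char 7 ('l'=37): chars_in_quartet=4 acc=0xEA0AA5 -> emit EA 0A A5, reset; bytes_emitted=6
After char 8 ('F'=5): chars_in_quartet=1 acc=0x5 bytes_emitted=6
After char 9 ('Z'=25): chars_in_quartet=2 acc=0x159 bytes_emitted=6
After char 10 ('9'=61): chars_in_quartet=3 acc=0x567D bytes_emitted=6
After char 11 ('b'=27): chars_in_quartet=4 acc=0x159F5B -> emit 15 9F 5B, reset; bytes_emitted=9
After char 12 ('l'=37): chars_in_quartet=1 acc=0x25 bytes_emitted=9
After char 13 ('A'=0): chars_in_quartet=2 acc=0x940 bytes_emitted=9
Padding '==': partial quartet acc=0x940 -> emit 94; bytes_emitted=10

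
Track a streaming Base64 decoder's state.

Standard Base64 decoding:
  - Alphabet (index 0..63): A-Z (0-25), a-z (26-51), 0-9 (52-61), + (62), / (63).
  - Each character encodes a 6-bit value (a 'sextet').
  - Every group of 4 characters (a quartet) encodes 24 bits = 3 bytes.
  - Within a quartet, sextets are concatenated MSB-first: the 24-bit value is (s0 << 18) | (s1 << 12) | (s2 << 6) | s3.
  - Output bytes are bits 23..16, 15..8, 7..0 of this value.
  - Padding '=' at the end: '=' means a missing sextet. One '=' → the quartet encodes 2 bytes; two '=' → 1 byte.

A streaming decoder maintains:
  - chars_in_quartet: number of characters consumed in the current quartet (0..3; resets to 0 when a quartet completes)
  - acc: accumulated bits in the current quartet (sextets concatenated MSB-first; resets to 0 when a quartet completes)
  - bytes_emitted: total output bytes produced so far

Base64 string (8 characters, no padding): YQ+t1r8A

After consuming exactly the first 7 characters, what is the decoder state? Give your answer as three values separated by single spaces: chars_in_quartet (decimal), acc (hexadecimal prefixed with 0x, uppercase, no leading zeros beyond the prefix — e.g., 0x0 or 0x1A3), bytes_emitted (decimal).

After char 0 ('Y'=24): chars_in_quartet=1 acc=0x18 bytes_emitted=0
After char 1 ('Q'=16): chars_in_quartet=2 acc=0x610 bytes_emitted=0
After char 2 ('+'=62): chars_in_quartet=3 acc=0x1843E bytes_emitted=0
After char 3 ('t'=45): chars_in_quartet=4 acc=0x610FAD -> emit 61 0F AD, reset; bytes_emitted=3
After char 4 ('1'=53): chars_in_quartet=1 acc=0x35 bytes_emitted=3
After char 5 ('r'=43): chars_in_quartet=2 acc=0xD6B bytes_emitted=3
After char 6 ('8'=60): chars_in_quartet=3 acc=0x35AFC bytes_emitted=3

Answer: 3 0x35AFC 3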